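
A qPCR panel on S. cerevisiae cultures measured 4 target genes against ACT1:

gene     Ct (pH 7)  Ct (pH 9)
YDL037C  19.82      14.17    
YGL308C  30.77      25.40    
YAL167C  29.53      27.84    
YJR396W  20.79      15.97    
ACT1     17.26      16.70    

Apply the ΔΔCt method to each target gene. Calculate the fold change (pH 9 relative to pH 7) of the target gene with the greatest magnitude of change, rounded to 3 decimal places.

YDL037C: ΔΔCt = (14.17−16.70) − (19.82−17.26) = -2.53 − 2.56 = -5.09; fold change = 2^5.09 = 34.060
YGL308C: ΔΔCt = (25.40−16.70) − (30.77−17.26) = 8.70 − 13.51 = -4.81; fold change = 2^4.81 = 28.051
YAL167C: ΔΔCt = (27.84−16.70) − (29.53−17.26) = 11.14 − 12.27 = -1.13; fold change = 2^1.13 = 2.189
YJR396W: ΔΔCt = (15.97−16.70) − (20.79−17.26) = -0.73 − 3.53 = -4.26; fold change = 2^4.26 = 19.160
YDL037C has the largest |ΔΔCt| = 5.09.

34.060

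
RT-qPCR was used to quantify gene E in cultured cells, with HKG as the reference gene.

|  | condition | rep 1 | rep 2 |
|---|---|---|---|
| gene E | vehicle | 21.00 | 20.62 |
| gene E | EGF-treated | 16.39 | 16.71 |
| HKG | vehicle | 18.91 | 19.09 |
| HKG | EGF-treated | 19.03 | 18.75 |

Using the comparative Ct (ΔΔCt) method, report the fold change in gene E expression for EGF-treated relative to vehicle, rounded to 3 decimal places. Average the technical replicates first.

17.753

Mean Ct: gene E vehicle 20.810; gene E EGF-treated 16.550; HKG vehicle 19.000; HKG EGF-treated 18.890
ΔCt(vehicle) = 20.810 − 19.000 = 1.810
ΔCt(EGF-treated) = 16.550 − 18.890 = -2.340
ΔΔCt = -2.340 − 1.810 = -4.150
Fold change = 2^(−(-4.150)) = 2^4.150 = 17.7531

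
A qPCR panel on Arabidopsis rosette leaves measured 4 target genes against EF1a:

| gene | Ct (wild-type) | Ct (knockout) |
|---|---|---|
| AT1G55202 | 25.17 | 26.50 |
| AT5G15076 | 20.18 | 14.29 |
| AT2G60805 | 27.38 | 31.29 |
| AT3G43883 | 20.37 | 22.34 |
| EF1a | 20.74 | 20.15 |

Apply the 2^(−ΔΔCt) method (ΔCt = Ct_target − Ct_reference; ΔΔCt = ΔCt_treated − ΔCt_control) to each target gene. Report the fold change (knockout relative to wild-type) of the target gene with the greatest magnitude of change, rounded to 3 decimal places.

AT1G55202: ΔΔCt = (26.50−20.15) − (25.17−20.74) = 6.35 − 4.43 = 1.92; fold change = 2^-1.92 = 0.264
AT5G15076: ΔΔCt = (14.29−20.15) − (20.18−20.74) = -5.86 − (-0.56) = -5.30; fold change = 2^5.30 = 39.397
AT2G60805: ΔΔCt = (31.29−20.15) − (27.38−20.74) = 11.14 − 6.64 = 4.50; fold change = 2^-4.50 = 0.044
AT3G43883: ΔΔCt = (22.34−20.15) − (20.37−20.74) = 2.19 − (-0.37) = 2.56; fold change = 2^-2.56 = 0.170
AT5G15076 has the largest |ΔΔCt| = 5.30.

39.397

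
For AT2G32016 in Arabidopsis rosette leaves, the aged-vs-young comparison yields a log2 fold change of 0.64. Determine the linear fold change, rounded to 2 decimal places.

Fold change = 2^(0.64) = 1.558

1.56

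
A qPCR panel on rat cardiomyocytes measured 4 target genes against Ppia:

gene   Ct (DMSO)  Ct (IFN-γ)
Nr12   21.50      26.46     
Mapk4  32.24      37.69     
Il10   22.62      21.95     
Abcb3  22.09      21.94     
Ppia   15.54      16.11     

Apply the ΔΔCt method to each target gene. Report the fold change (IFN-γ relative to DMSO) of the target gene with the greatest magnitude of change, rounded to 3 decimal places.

0.034

Nr12: ΔΔCt = (26.46−16.11) − (21.50−15.54) = 10.35 − 5.96 = 4.39; fold change = 2^-4.39 = 0.048
Mapk4: ΔΔCt = (37.69−16.11) − (32.24−15.54) = 21.58 − 16.70 = 4.88; fold change = 2^-4.88 = 0.034
Il10: ΔΔCt = (21.95−16.11) − (22.62−15.54) = 5.84 − 7.08 = -1.24; fold change = 2^1.24 = 2.362
Abcb3: ΔΔCt = (21.94−16.11) − (22.09−15.54) = 5.83 − 6.55 = -0.72; fold change = 2^0.72 = 1.647
Mapk4 has the largest |ΔΔCt| = 4.88.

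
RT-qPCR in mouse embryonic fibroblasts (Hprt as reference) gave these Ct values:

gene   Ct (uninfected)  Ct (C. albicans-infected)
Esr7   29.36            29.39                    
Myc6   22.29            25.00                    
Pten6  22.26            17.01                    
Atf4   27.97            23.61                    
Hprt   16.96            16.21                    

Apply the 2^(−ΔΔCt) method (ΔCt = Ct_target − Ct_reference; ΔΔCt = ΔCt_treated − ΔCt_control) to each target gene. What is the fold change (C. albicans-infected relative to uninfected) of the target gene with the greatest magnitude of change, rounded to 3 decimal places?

22.627

Esr7: ΔΔCt = (29.39−16.21) − (29.36−16.96) = 13.18 − 12.40 = 0.78; fold change = 2^-0.78 = 0.582
Myc6: ΔΔCt = (25.00−16.21) − (22.29−16.96) = 8.79 − 5.33 = 3.46; fold change = 2^-3.46 = 0.091
Pten6: ΔΔCt = (17.01−16.21) − (22.26−16.96) = 0.80 − 5.30 = -4.50; fold change = 2^4.50 = 22.627
Atf4: ΔΔCt = (23.61−16.21) − (27.97−16.96) = 7.40 − 11.01 = -3.61; fold change = 2^3.61 = 12.210
Pten6 has the largest |ΔΔCt| = 4.50.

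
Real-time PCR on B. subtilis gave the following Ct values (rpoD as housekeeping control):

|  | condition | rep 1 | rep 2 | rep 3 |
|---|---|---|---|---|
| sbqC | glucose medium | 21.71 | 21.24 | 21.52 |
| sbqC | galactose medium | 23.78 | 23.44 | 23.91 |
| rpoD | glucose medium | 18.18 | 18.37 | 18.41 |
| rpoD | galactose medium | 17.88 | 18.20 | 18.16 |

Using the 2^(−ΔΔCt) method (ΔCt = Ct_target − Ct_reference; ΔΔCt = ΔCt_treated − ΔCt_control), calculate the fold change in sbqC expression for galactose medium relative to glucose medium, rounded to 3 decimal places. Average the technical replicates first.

Mean Ct: sbqC glucose medium 21.490; sbqC galactose medium 23.710; rpoD glucose medium 18.320; rpoD galactose medium 18.080
ΔCt(glucose medium) = 21.490 − 18.320 = 3.170
ΔCt(galactose medium) = 23.710 − 18.080 = 5.630
ΔΔCt = 5.630 − 3.170 = 2.460
Fold change = 2^(−2.460) = 0.1817

0.182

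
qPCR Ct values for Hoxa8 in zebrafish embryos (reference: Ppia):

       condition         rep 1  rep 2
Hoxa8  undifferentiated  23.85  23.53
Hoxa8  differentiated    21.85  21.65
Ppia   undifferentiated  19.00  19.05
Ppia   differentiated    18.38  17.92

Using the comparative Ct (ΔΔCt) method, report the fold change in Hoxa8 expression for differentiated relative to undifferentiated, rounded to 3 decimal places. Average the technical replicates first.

2.092

Mean Ct: Hoxa8 undifferentiated 23.690; Hoxa8 differentiated 21.750; Ppia undifferentiated 19.025; Ppia differentiated 18.150
ΔCt(undifferentiated) = 23.690 − 19.025 = 4.665
ΔCt(differentiated) = 21.750 − 18.150 = 3.600
ΔΔCt = 3.600 − 4.665 = -1.065
Fold change = 2^(−(-1.065)) = 2^1.065 = 2.0922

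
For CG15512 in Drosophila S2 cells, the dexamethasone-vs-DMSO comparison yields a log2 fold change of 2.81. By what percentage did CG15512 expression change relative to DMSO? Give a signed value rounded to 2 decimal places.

Fold change = 2^(2.81) = 7.0128
Percent change = (FC − 1) × 100% = (7.0128 − 1) × 100 = 601.28%

601.28%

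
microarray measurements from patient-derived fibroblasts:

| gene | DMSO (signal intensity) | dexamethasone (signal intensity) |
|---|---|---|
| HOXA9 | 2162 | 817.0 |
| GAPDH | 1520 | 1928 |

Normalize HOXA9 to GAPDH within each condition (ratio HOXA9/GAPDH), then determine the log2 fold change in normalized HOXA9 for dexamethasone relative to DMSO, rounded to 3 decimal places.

HOXA9/GAPDH (DMSO) = 2162 / 1520 = 1.4224
HOXA9/GAPDH (dexamethasone) = 817.0 / 1928 = 0.42376
Fold change = 0.42376 / 1.4224 = 0.2979
log2(0.2979) = -1.7470

-1.747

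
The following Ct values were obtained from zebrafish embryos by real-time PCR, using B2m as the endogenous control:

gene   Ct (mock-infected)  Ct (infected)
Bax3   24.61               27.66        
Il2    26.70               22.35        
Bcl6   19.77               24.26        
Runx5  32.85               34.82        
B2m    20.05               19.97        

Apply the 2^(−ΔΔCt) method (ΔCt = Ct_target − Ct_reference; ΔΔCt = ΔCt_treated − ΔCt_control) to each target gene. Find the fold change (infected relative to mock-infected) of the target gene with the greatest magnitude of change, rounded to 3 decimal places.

Bax3: ΔΔCt = (27.66−19.97) − (24.61−20.05) = 7.69 − 4.56 = 3.13; fold change = 2^-3.13 = 0.114
Il2: ΔΔCt = (22.35−19.97) − (26.70−20.05) = 2.38 − 6.65 = -4.27; fold change = 2^4.27 = 19.293
Bcl6: ΔΔCt = (24.26−19.97) − (19.77−20.05) = 4.29 − (-0.28) = 4.57; fold change = 2^-4.57 = 0.042
Runx5: ΔΔCt = (34.82−19.97) − (32.85−20.05) = 14.85 − 12.80 = 2.05; fold change = 2^-2.05 = 0.241
Bcl6 has the largest |ΔΔCt| = 4.57.

0.042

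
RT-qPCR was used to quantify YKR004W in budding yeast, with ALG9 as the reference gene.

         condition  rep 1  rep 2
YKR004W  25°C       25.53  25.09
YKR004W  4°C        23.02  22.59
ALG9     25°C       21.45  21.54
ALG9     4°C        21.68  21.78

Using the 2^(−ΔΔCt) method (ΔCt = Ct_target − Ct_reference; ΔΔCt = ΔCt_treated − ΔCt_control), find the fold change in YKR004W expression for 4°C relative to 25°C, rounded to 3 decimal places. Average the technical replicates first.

Mean Ct: YKR004W 25°C 25.310; YKR004W 4°C 22.805; ALG9 25°C 21.495; ALG9 4°C 21.730
ΔCt(25°C) = 25.310 − 21.495 = 3.815
ΔCt(4°C) = 22.805 − 21.730 = 1.075
ΔΔCt = 1.075 − 3.815 = -2.740
Fold change = 2^(−(-2.740)) = 2^2.740 = 6.6807

6.681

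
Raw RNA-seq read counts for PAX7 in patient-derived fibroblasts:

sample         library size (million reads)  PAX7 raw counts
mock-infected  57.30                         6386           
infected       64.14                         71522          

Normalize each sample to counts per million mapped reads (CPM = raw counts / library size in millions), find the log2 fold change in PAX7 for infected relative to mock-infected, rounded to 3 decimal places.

3.323

CPM(mock-infected) = 6386 / 57.30 = 111.4485
CPM(infected) = 71522 / 64.14 = 1115.0920
Fold change = 1115.0920 / 111.4485 = 10.00544
log2(10.00544) = 3.3227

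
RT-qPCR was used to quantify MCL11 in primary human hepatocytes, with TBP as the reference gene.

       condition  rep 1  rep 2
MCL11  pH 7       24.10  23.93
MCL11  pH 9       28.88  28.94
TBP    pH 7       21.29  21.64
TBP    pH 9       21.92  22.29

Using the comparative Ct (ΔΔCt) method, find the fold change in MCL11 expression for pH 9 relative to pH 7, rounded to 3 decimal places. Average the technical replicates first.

Mean Ct: MCL11 pH 7 24.015; MCL11 pH 9 28.910; TBP pH 7 21.465; TBP pH 9 22.105
ΔCt(pH 7) = 24.015 − 21.465 = 2.550
ΔCt(pH 9) = 28.910 − 22.105 = 6.805
ΔΔCt = 6.805 − 2.550 = 4.255
Fold change = 2^(−4.255) = 0.0524

0.052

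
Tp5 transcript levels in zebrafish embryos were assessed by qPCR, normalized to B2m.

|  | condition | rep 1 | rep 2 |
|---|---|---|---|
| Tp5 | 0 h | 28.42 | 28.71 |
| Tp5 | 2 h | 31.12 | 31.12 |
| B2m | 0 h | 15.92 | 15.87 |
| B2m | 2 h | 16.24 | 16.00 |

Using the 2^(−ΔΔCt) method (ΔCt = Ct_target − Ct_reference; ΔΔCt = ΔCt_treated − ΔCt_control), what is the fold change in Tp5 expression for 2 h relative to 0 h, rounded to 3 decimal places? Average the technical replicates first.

0.199

Mean Ct: Tp5 0 h 28.565; Tp5 2 h 31.120; B2m 0 h 15.895; B2m 2 h 16.120
ΔCt(0 h) = 28.565 − 15.895 = 12.670
ΔCt(2 h) = 31.120 − 16.120 = 15.000
ΔΔCt = 15.000 − 12.670 = 2.330
Fold change = 2^(−2.330) = 0.1989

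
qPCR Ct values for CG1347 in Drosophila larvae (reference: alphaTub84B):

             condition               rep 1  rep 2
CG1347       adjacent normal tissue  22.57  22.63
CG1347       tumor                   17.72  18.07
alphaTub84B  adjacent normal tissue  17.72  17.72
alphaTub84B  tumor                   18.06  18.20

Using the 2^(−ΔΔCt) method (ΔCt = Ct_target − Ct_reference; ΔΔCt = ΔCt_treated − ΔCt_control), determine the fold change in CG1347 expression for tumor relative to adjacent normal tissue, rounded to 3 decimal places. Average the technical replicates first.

Mean Ct: CG1347 adjacent normal tissue 22.600; CG1347 tumor 17.895; alphaTub84B adjacent normal tissue 17.720; alphaTub84B tumor 18.130
ΔCt(adjacent normal tissue) = 22.600 − 17.720 = 4.880
ΔCt(tumor) = 17.895 − 18.130 = -0.235
ΔΔCt = -0.235 − 4.880 = -5.115
Fold change = 2^(−(-5.115)) = 2^5.115 = 34.6552

34.655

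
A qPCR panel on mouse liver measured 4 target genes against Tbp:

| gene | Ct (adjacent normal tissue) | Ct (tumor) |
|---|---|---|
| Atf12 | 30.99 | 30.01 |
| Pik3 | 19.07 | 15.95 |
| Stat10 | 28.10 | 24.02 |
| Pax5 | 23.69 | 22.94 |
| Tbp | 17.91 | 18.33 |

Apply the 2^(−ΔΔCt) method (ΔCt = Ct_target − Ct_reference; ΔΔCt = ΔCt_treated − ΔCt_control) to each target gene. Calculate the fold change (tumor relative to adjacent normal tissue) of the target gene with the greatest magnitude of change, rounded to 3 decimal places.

Atf12: ΔΔCt = (30.01−18.33) − (30.99−17.91) = 11.68 − 13.08 = -1.40; fold change = 2^1.40 = 2.639
Pik3: ΔΔCt = (15.95−18.33) − (19.07−17.91) = -2.38 − 1.16 = -3.54; fold change = 2^3.54 = 11.632
Stat10: ΔΔCt = (24.02−18.33) − (28.10−17.91) = 5.69 − 10.19 = -4.50; fold change = 2^4.50 = 22.627
Pax5: ΔΔCt = (22.94−18.33) − (23.69−17.91) = 4.61 − 5.78 = -1.17; fold change = 2^1.17 = 2.250
Stat10 has the largest |ΔΔCt| = 4.50.

22.627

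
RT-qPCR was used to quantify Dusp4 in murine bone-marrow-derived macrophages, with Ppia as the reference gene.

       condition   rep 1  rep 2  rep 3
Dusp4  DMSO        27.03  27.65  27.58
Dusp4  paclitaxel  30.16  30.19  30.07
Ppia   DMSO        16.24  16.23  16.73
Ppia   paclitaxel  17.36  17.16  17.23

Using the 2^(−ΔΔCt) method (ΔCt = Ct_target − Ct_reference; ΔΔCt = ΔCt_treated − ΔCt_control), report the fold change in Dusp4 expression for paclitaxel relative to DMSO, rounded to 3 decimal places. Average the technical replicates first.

0.274

Mean Ct: Dusp4 DMSO 27.420; Dusp4 paclitaxel 30.140; Ppia DMSO 16.400; Ppia paclitaxel 17.250
ΔCt(DMSO) = 27.420 − 16.400 = 11.020
ΔCt(paclitaxel) = 30.140 − 17.250 = 12.890
ΔΔCt = 12.890 − 11.020 = 1.870
Fold change = 2^(−1.870) = 0.2736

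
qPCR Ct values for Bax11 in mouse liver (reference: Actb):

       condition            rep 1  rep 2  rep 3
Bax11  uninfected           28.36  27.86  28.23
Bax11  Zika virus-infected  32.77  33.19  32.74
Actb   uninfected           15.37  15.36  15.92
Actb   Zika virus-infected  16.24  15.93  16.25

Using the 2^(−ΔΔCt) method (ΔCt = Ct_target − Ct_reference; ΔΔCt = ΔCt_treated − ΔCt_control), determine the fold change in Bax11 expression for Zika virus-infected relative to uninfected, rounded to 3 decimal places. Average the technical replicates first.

Mean Ct: Bax11 uninfected 28.150; Bax11 Zika virus-infected 32.900; Actb uninfected 15.550; Actb Zika virus-infected 16.140
ΔCt(uninfected) = 28.150 − 15.550 = 12.600
ΔCt(Zika virus-infected) = 32.900 − 16.140 = 16.760
ΔΔCt = 16.760 − 12.600 = 4.160
Fold change = 2^(−4.160) = 0.0559

0.056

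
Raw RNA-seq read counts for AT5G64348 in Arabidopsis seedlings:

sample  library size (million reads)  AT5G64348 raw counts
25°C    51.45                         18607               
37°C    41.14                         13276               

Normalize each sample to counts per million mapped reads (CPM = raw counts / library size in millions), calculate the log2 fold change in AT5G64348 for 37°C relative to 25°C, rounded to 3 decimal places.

CPM(25°C) = 18607 / 51.45 = 361.6521
CPM(37°C) = 13276 / 41.14 = 322.7030
Fold change = 322.7030 / 361.6521 = 0.89230
log2(0.89230) = -0.1644

-0.164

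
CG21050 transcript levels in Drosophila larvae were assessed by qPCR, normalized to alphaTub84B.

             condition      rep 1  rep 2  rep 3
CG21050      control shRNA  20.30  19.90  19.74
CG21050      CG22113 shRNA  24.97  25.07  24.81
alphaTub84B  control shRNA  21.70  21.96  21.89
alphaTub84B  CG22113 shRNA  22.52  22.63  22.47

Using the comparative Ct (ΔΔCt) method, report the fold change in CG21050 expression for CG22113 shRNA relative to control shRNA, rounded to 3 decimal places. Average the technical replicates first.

0.051

Mean Ct: CG21050 control shRNA 19.980; CG21050 CG22113 shRNA 24.950; alphaTub84B control shRNA 21.850; alphaTub84B CG22113 shRNA 22.540
ΔCt(control shRNA) = 19.980 − 21.850 = -1.870
ΔCt(CG22113 shRNA) = 24.950 − 22.540 = 2.410
ΔΔCt = 2.410 − (-1.870) = 4.280
Fold change = 2^(−4.280) = 0.0515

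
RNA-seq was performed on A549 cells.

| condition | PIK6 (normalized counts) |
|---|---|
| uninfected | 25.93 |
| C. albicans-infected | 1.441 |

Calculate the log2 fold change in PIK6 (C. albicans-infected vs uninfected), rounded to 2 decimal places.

-4.17

Fold change = 1.441 / 25.93 = 0.0556
log2(0.0556) = -4.169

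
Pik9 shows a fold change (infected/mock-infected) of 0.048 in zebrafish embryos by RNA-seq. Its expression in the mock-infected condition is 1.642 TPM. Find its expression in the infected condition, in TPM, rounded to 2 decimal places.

infected expression = 1.642 × 0.048 = 0.08

0.08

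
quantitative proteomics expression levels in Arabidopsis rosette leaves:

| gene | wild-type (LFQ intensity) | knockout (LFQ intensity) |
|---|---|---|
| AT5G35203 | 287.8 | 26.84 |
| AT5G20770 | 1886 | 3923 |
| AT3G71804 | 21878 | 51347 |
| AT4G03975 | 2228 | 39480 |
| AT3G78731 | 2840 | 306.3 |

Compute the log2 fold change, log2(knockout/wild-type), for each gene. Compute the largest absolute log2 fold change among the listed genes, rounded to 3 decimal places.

4.147

log2(26.84/287.8) = -3.423  (AT5G35203)
log2(3923/1886) = 1.057  (AT5G20770)
log2(51347/21878) = 1.231  (AT3G71804)
log2(39480/2228) = 4.147  (AT4G03975)
log2(306.3/2840) = -3.213  (AT3G78731)
The largest magnitude belongs to AT4G03975.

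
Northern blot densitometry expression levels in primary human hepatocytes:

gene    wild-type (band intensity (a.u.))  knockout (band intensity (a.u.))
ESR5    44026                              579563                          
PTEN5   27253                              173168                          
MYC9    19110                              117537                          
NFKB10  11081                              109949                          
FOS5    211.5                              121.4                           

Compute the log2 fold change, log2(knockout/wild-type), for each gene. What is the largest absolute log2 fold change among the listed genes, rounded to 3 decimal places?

log2(579563/44026) = 3.719  (ESR5)
log2(173168/27253) = 2.668  (PTEN5)
log2(117537/19110) = 2.621  (MYC9)
log2(109949/11081) = 3.311  (NFKB10)
log2(121.4/211.5) = -0.801  (FOS5)
The largest magnitude belongs to ESR5.

3.719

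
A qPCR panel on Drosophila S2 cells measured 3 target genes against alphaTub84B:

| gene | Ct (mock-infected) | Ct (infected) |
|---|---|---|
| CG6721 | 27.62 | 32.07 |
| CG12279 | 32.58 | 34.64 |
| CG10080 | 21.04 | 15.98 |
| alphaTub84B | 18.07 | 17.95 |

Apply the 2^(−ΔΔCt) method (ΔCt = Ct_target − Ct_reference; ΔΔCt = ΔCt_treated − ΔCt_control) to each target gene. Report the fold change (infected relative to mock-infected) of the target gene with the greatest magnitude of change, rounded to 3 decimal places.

CG6721: ΔΔCt = (32.07−17.95) − (27.62−18.07) = 14.12 − 9.55 = 4.57; fold change = 2^-4.57 = 0.042
CG12279: ΔΔCt = (34.64−17.95) − (32.58−18.07) = 16.69 − 14.51 = 2.18; fold change = 2^-2.18 = 0.221
CG10080: ΔΔCt = (15.98−17.95) − (21.04−18.07) = -1.97 − 2.97 = -4.94; fold change = 2^4.94 = 30.696
CG10080 has the largest |ΔΔCt| = 4.94.

30.696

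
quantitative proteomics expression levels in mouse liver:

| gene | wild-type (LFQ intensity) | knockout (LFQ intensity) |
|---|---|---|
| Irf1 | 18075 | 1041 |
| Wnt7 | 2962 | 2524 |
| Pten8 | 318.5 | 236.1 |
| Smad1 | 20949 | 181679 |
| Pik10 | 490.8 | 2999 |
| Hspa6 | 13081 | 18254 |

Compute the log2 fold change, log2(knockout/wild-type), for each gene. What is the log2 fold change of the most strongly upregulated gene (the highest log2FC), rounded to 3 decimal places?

log2(1041/18075) = -4.118  (Irf1)
log2(2524/2962) = -0.231  (Wnt7)
log2(236.1/318.5) = -0.432  (Pten8)
log2(181679/20949) = 3.116  (Smad1)
log2(2999/490.8) = 2.611  (Pik10)
log2(18254/13081) = 0.481  (Hspa6)
Smad1 is most strongly upregulated.

3.116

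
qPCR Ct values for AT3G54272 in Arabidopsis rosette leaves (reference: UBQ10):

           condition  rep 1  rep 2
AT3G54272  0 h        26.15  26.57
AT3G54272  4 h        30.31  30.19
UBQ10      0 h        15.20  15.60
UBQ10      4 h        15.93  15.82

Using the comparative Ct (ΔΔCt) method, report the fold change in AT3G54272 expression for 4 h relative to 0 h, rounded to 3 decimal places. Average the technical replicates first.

Mean Ct: AT3G54272 0 h 26.360; AT3G54272 4 h 30.250; UBQ10 0 h 15.400; UBQ10 4 h 15.875
ΔCt(0 h) = 26.360 − 15.400 = 10.960
ΔCt(4 h) = 30.250 − 15.875 = 14.375
ΔΔCt = 14.375 − 10.960 = 3.415
Fold change = 2^(−3.415) = 0.0938

0.094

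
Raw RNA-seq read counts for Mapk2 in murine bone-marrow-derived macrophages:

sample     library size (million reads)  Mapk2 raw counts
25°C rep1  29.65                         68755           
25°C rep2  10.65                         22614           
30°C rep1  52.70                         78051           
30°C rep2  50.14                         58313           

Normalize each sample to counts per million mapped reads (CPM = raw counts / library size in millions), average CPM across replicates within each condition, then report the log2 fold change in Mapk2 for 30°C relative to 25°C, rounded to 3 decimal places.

-0.749

CPM(25°C rep1) = 68755 / 29.65 = 2318.8870
CPM(25°C rep2) = 22614 / 10.65 = 2123.3803
CPM(30°C rep1) = 78051 / 52.70 = 1481.0436
CPM(30°C rep2) = 58313 / 50.14 = 1163.0036
mean CPM(25°C) = 2221.1336; mean CPM(30°C) = 1322.0236
Fold change = 1322.0236 / 2221.1336 = 0.59520
log2(0.59520) = -0.7485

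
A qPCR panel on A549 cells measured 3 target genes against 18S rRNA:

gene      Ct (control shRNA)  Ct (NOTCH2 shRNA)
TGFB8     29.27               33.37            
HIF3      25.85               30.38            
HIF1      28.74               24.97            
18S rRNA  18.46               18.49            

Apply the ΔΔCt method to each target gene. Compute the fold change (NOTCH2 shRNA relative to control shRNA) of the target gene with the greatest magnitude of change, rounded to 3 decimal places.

TGFB8: ΔΔCt = (33.37−18.49) − (29.27−18.46) = 14.88 − 10.81 = 4.07; fold change = 2^-4.07 = 0.060
HIF3: ΔΔCt = (30.38−18.49) − (25.85−18.46) = 11.89 − 7.39 = 4.50; fold change = 2^-4.50 = 0.044
HIF1: ΔΔCt = (24.97−18.49) − (28.74−18.46) = 6.48 − 10.28 = -3.80; fold change = 2^3.80 = 13.929
HIF3 has the largest |ΔΔCt| = 4.50.

0.044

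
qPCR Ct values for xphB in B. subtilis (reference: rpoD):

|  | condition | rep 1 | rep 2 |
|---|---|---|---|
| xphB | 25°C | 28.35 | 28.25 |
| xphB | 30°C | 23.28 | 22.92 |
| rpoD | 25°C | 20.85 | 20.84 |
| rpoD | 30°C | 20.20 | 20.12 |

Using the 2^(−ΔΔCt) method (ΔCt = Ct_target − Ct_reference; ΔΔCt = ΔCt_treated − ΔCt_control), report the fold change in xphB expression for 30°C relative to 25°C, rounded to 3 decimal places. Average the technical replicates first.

22.864

Mean Ct: xphB 25°C 28.300; xphB 30°C 23.100; rpoD 25°C 20.845; rpoD 30°C 20.160
ΔCt(25°C) = 28.300 − 20.845 = 7.455
ΔCt(30°C) = 23.100 − 20.160 = 2.940
ΔΔCt = 2.940 − 7.455 = -4.515
Fold change = 2^(−(-4.515)) = 2^4.515 = 22.8639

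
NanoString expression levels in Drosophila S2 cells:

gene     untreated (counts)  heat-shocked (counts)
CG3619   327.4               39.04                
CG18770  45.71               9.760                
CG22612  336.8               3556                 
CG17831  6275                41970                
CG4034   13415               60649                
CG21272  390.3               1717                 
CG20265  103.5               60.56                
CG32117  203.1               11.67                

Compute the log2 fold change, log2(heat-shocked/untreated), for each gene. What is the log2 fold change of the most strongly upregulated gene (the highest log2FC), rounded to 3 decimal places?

3.400

log2(39.04/327.4) = -3.068  (CG3619)
log2(9.760/45.71) = -2.228  (CG18770)
log2(3556/336.8) = 3.400  (CG22612)
log2(41970/6275) = 2.742  (CG17831)
log2(60649/13415) = 2.177  (CG4034)
log2(1717/390.3) = 2.137  (CG21272)
log2(60.56/103.5) = -0.773  (CG20265)
log2(11.67/203.1) = -4.121  (CG32117)
CG22612 is most strongly upregulated.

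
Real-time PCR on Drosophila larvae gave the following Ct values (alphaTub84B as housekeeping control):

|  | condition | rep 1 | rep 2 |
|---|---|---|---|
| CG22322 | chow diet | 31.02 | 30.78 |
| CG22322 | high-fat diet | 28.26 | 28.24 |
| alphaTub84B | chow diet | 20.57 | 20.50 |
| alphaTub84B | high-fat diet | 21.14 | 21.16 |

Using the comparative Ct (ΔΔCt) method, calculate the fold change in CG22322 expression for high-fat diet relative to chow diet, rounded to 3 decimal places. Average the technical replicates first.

Mean Ct: CG22322 chow diet 30.900; CG22322 high-fat diet 28.250; alphaTub84B chow diet 20.535; alphaTub84B high-fat diet 21.150
ΔCt(chow diet) = 30.900 − 20.535 = 10.365
ΔCt(high-fat diet) = 28.250 − 21.150 = 7.100
ΔΔCt = 7.100 − 10.365 = -3.265
Fold change = 2^(−(-3.265)) = 2^3.265 = 9.6131

9.613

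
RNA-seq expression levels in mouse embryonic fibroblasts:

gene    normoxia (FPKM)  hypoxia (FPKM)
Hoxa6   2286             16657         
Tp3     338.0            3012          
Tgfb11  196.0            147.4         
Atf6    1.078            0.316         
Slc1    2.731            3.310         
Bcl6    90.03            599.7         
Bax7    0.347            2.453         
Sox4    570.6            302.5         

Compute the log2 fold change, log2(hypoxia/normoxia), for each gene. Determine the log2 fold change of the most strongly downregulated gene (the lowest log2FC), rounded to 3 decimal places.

log2(16657/2286) = 2.865  (Hoxa6)
log2(3012/338.0) = 3.156  (Tp3)
log2(147.4/196.0) = -0.411  (Tgfb11)
log2(0.316/1.078) = -1.770  (Atf6)
log2(3.310/2.731) = 0.277  (Slc1)
log2(599.7/90.03) = 2.736  (Bcl6)
log2(2.453/0.347) = 2.822  (Bax7)
log2(302.5/570.6) = -0.916  (Sox4)
Atf6 is most strongly downregulated.

-1.770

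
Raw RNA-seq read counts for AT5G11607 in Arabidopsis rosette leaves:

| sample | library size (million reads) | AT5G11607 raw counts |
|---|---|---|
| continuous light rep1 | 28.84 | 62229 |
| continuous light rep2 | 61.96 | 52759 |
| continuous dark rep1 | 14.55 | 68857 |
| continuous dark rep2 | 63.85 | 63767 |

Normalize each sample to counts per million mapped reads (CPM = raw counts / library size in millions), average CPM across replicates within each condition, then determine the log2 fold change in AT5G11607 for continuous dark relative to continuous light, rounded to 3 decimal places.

0.929

CPM(continuous light rep1) = 62229 / 28.84 = 2157.7323
CPM(continuous light rep2) = 52759 / 61.96 = 851.5010
CPM(continuous dark rep1) = 68857 / 14.55 = 4732.4399
CPM(continuous dark rep2) = 63767 / 63.85 = 998.7001
mean CPM(continuous light) = 1504.6166; mean CPM(continuous dark) = 2865.5700
Fold change = 2865.5700 / 1504.6166 = 1.90452
log2(1.90452) = 0.9294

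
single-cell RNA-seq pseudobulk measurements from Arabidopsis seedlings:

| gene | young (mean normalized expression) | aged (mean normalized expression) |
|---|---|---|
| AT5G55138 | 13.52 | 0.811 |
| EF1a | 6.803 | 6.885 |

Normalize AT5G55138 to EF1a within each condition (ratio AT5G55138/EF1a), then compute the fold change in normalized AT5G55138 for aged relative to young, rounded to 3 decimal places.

0.059

AT5G55138/EF1a (young) = 13.52 / 6.803 = 1.9874
AT5G55138/EF1a (aged) = 0.811 / 6.885 = 0.11779
Fold change = 0.11779 / 1.9874 = 0.0593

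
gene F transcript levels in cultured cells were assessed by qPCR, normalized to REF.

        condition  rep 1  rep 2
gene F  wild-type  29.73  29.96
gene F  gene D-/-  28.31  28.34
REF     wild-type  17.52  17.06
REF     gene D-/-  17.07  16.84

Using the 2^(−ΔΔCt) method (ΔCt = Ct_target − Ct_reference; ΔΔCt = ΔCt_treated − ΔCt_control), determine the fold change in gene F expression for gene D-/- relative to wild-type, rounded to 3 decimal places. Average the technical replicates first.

2.274

Mean Ct: gene F wild-type 29.845; gene F gene D-/- 28.325; REF wild-type 17.290; REF gene D-/- 16.955
ΔCt(wild-type) = 29.845 − 17.290 = 12.555
ΔCt(gene D-/-) = 28.325 − 16.955 = 11.370
ΔΔCt = 11.370 − 12.555 = -1.185
Fold change = 2^(−(-1.185)) = 2^1.185 = 2.2736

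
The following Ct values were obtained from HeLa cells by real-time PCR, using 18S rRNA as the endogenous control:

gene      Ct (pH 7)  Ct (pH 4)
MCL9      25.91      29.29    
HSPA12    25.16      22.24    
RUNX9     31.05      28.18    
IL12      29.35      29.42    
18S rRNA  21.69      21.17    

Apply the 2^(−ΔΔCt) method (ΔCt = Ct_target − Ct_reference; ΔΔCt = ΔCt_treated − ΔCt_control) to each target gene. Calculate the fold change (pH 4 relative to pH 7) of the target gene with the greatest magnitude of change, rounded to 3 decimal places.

0.067

MCL9: ΔΔCt = (29.29−21.17) − (25.91−21.69) = 8.12 − 4.22 = 3.90; fold change = 2^-3.90 = 0.067
HSPA12: ΔΔCt = (22.24−21.17) − (25.16−21.69) = 1.07 − 3.47 = -2.40; fold change = 2^2.40 = 5.278
RUNX9: ΔΔCt = (28.18−21.17) − (31.05−21.69) = 7.01 − 9.36 = -2.35; fold change = 2^2.35 = 5.098
IL12: ΔΔCt = (29.42−21.17) − (29.35−21.69) = 8.25 − 7.66 = 0.59; fold change = 2^-0.59 = 0.664
MCL9 has the largest |ΔΔCt| = 3.90.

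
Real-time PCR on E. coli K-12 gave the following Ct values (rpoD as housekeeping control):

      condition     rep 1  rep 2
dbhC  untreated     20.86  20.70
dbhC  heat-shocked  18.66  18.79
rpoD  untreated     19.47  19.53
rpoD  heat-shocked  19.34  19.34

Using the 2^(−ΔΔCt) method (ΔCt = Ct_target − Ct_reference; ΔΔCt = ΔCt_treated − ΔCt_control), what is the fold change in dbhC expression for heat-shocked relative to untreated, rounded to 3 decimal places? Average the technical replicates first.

Mean Ct: dbhC untreated 20.780; dbhC heat-shocked 18.725; rpoD untreated 19.500; rpoD heat-shocked 19.340
ΔCt(untreated) = 20.780 − 19.500 = 1.280
ΔCt(heat-shocked) = 18.725 − 19.340 = -0.615
ΔΔCt = -0.615 − 1.280 = -1.895
Fold change = 2^(−(-1.895)) = 2^1.895 = 3.7192

3.719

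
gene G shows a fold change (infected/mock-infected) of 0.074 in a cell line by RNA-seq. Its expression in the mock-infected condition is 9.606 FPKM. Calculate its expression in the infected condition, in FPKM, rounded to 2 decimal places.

0.71

infected expression = 9.606 × 0.074 = 0.71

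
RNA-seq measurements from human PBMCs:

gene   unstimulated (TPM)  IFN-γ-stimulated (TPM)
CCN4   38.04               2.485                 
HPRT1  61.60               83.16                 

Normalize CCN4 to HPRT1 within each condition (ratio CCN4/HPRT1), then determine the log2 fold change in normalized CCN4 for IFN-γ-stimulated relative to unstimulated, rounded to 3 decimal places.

-4.369

CCN4/HPRT1 (unstimulated) = 38.04 / 61.60 = 0.61753
CCN4/HPRT1 (IFN-γ-stimulated) = 2.485 / 83.16 = 0.029882
Fold change = 0.029882 / 0.61753 = 0.0484
log2(0.0484) = -4.3692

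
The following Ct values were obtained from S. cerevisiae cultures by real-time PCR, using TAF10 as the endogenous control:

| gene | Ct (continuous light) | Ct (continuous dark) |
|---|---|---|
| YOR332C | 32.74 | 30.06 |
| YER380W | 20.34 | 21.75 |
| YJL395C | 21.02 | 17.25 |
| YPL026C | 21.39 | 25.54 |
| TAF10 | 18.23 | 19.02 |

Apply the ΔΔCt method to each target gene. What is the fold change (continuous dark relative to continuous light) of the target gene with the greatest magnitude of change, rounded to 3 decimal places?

23.588

YOR332C: ΔΔCt = (30.06−19.02) − (32.74−18.23) = 11.04 − 14.51 = -3.47; fold change = 2^3.47 = 11.081
YER380W: ΔΔCt = (21.75−19.02) − (20.34−18.23) = 2.73 − 2.11 = 0.62; fold change = 2^-0.62 = 0.651
YJL395C: ΔΔCt = (17.25−19.02) − (21.02−18.23) = -1.77 − 2.79 = -4.56; fold change = 2^4.56 = 23.588
YPL026C: ΔΔCt = (25.54−19.02) − (21.39−18.23) = 6.52 − 3.16 = 3.36; fold change = 2^-3.36 = 0.097
YJL395C has the largest |ΔΔCt| = 4.56.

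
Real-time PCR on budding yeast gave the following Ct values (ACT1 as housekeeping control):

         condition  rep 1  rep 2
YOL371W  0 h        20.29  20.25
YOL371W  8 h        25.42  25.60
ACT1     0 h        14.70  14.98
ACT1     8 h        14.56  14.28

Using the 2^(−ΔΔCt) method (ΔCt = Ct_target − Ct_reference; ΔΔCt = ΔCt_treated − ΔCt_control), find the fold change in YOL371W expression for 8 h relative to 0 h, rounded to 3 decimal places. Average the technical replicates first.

0.020

Mean Ct: YOL371W 0 h 20.270; YOL371W 8 h 25.510; ACT1 0 h 14.840; ACT1 8 h 14.420
ΔCt(0 h) = 20.270 − 14.840 = 5.430
ΔCt(8 h) = 25.510 − 14.420 = 11.090
ΔΔCt = 11.090 − 5.430 = 5.660
Fold change = 2^(−5.660) = 0.0198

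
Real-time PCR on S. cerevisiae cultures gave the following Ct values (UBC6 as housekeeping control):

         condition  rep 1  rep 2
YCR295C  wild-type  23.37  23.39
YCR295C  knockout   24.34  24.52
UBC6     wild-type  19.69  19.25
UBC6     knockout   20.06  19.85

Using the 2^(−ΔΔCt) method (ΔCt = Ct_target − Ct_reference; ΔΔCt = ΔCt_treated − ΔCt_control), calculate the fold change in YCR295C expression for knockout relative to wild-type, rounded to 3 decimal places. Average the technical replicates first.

0.676

Mean Ct: YCR295C wild-type 23.380; YCR295C knockout 24.430; UBC6 wild-type 19.470; UBC6 knockout 19.955
ΔCt(wild-type) = 23.380 − 19.470 = 3.910
ΔCt(knockout) = 24.430 − 19.955 = 4.475
ΔΔCt = 4.475 − 3.910 = 0.565
Fold change = 2^(−0.565) = 0.6760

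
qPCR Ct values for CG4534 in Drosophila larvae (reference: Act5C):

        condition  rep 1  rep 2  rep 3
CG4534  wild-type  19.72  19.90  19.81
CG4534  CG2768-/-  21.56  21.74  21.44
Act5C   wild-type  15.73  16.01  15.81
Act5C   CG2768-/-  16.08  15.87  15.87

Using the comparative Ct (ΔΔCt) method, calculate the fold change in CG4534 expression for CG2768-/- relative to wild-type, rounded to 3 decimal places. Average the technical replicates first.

Mean Ct: CG4534 wild-type 19.810; CG4534 CG2768-/- 21.580; Act5C wild-type 15.850; Act5C CG2768-/- 15.940
ΔCt(wild-type) = 19.810 − 15.850 = 3.960
ΔCt(CG2768-/-) = 21.580 − 15.940 = 5.640
ΔΔCt = 5.640 − 3.960 = 1.680
Fold change = 2^(−1.680) = 0.3121

0.312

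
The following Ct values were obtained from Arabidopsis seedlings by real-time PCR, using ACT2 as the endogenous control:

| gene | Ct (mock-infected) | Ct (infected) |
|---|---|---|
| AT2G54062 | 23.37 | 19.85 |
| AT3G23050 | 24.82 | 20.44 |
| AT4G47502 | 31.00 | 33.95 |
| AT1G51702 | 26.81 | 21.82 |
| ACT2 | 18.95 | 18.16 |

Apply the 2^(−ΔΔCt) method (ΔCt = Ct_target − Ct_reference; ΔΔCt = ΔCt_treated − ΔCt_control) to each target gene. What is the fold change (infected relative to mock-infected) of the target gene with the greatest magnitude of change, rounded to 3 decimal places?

18.379

AT2G54062: ΔΔCt = (19.85−18.16) − (23.37−18.95) = 1.69 − 4.42 = -2.73; fold change = 2^2.73 = 6.635
AT3G23050: ΔΔCt = (20.44−18.16) − (24.82−18.95) = 2.28 − 5.87 = -3.59; fold change = 2^3.59 = 12.042
AT4G47502: ΔΔCt = (33.95−18.16) − (31.00−18.95) = 15.79 − 12.05 = 3.74; fold change = 2^-3.74 = 0.075
AT1G51702: ΔΔCt = (21.82−18.16) − (26.81−18.95) = 3.66 − 7.86 = -4.20; fold change = 2^4.20 = 18.379
AT1G51702 has the largest |ΔΔCt| = 4.20.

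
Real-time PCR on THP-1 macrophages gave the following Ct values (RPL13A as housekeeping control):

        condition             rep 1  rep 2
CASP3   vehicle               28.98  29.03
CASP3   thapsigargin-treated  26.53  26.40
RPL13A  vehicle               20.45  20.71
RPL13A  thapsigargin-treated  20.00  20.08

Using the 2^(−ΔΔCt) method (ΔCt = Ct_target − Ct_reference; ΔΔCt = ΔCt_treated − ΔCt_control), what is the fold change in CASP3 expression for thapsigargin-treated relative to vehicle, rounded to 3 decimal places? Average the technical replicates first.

Mean Ct: CASP3 vehicle 29.005; CASP3 thapsigargin-treated 26.465; RPL13A vehicle 20.580; RPL13A thapsigargin-treated 20.040
ΔCt(vehicle) = 29.005 − 20.580 = 8.425
ΔCt(thapsigargin-treated) = 26.465 − 20.040 = 6.425
ΔΔCt = 6.425 − 8.425 = -2.000
Fold change = 2^(−(-2.000)) = 2^2.000 = 4.0000

4.000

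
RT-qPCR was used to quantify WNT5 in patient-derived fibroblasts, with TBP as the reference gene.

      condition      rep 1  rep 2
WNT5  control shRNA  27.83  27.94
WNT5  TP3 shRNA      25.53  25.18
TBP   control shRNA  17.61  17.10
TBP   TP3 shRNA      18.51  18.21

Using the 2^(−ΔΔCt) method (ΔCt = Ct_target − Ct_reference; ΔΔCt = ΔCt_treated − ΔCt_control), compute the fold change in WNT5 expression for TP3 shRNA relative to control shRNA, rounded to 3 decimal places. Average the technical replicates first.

11.592

Mean Ct: WNT5 control shRNA 27.885; WNT5 TP3 shRNA 25.355; TBP control shRNA 17.355; TBP TP3 shRNA 18.360
ΔCt(control shRNA) = 27.885 − 17.355 = 10.530
ΔCt(TP3 shRNA) = 25.355 − 18.360 = 6.995
ΔΔCt = 6.995 − 10.530 = -3.535
Fold change = 2^(−(-3.535)) = 2^3.535 = 11.5915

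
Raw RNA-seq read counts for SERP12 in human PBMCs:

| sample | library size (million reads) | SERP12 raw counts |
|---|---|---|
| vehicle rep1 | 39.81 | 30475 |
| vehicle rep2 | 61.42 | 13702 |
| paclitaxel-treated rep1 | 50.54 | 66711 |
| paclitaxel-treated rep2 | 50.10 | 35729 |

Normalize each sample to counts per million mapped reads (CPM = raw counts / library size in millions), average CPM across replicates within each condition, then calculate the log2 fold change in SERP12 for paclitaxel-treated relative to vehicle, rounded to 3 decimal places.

1.040

CPM(vehicle rep1) = 30475 / 39.81 = 765.5112
CPM(vehicle rep2) = 13702 / 61.42 = 223.0869
CPM(paclitaxel-treated rep1) = 66711 / 50.54 = 1319.9644
CPM(paclitaxel-treated rep2) = 35729 / 50.10 = 713.1537
mean CPM(vehicle) = 494.2991; mean CPM(paclitaxel-treated) = 1016.5590
Fold change = 1016.5590 / 494.2991 = 2.05657
log2(2.05657) = 1.0402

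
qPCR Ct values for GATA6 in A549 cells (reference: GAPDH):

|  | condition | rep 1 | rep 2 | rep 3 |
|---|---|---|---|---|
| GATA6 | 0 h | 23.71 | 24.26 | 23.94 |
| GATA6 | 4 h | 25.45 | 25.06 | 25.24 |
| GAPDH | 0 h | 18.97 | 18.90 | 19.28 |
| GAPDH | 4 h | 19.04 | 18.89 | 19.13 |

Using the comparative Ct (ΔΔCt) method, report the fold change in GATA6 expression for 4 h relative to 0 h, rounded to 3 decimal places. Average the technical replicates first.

Mean Ct: GATA6 0 h 23.970; GATA6 4 h 25.250; GAPDH 0 h 19.050; GAPDH 4 h 19.020
ΔCt(0 h) = 23.970 − 19.050 = 4.920
ΔCt(4 h) = 25.250 − 19.020 = 6.230
ΔΔCt = 6.230 − 4.920 = 1.310
Fold change = 2^(−1.310) = 0.4033

0.403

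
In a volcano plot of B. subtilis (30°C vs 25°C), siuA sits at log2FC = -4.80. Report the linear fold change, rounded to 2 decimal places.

0.04

Fold change = 2^(-4.80) = 0.036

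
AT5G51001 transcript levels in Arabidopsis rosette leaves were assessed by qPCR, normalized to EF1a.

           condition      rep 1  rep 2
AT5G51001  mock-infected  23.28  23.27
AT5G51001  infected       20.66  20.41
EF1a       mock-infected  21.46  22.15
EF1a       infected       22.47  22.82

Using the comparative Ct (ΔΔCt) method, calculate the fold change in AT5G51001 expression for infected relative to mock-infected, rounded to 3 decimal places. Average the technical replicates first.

Mean Ct: AT5G51001 mock-infected 23.275; AT5G51001 infected 20.535; EF1a mock-infected 21.805; EF1a infected 22.645
ΔCt(mock-infected) = 23.275 − 21.805 = 1.470
ΔCt(infected) = 20.535 − 22.645 = -2.110
ΔΔCt = -2.110 − 1.470 = -3.580
Fold change = 2^(−(-3.580)) = 2^3.580 = 11.9588

11.959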